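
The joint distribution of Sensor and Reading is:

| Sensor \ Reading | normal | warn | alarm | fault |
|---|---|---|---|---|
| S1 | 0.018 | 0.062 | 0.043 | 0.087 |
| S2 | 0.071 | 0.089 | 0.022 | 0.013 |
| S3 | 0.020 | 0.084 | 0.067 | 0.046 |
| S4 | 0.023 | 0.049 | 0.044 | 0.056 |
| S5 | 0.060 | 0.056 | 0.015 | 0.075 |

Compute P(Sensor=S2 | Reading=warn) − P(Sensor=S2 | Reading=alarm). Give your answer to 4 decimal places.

P(Reading=warn) = 0.062 + 0.089 + 0.084 + 0.049 + 0.056 = 0.340; P(Sensor=S2 | Reading=warn) = 0.089/0.340 = 0.26176.
P(Reading=alarm) = 0.043 + 0.022 + 0.067 + 0.044 + 0.015 = 0.191; P(Sensor=S2 | Reading=alarm) = 0.022/0.191 = 0.11518.
Difference = 0.1466.

0.1466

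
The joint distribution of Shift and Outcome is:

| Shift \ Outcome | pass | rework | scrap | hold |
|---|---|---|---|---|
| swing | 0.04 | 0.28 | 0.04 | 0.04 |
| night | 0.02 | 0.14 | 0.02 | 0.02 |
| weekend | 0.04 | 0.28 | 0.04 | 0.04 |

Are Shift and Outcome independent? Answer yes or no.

Every cell satisfies P(Shift,Outcome) = P(Shift)·P(Outcome). For instance P(Shift=night) = 0.20, P(Outcome=scrap) = 0.10, and 0.20×0.10 = 0.02 matches the joint entry. So Shift and Outcome are independent.

yes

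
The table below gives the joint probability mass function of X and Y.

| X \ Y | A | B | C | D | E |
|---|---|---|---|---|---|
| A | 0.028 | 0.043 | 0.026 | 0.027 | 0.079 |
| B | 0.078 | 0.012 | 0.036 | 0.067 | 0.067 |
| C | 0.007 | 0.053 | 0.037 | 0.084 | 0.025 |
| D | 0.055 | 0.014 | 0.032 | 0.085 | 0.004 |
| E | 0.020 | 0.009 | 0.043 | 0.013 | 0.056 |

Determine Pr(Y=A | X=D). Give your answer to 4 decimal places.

P(X=D) = 0.055 + 0.014 + 0.032 + 0.085 + 0.004 = 0.190.
P(Y=A | X=D) = 0.055/0.190 = 0.2895.

0.2895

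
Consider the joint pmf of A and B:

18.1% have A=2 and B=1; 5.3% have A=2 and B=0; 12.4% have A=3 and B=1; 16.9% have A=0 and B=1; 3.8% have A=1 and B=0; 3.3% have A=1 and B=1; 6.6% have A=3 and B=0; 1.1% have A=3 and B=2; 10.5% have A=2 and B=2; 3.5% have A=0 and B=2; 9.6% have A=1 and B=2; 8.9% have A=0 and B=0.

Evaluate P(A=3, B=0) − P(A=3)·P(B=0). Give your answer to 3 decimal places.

P(A=3) = 0.066 + 0.124 + 0.011 = 0.201.
P(B=0) = 0.089 + 0.038 + 0.053 + 0.066 = 0.246.
P(A=3, B=0) − P(A=3)P(B=0) = 0.066 − 0.201×0.246 = 0.017.

0.017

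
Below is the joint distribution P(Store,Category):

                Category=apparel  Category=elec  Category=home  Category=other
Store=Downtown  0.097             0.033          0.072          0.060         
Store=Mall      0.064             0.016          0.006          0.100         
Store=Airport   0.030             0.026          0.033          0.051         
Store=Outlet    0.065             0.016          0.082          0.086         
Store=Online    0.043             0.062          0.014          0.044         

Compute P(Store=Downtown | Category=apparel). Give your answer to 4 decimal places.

0.3244

P(Category=apparel) = 0.097 + 0.064 + 0.030 + 0.065 + 0.043 = 0.299.
P(Store=Downtown | Category=apparel) = 0.097/0.299 = 0.3244.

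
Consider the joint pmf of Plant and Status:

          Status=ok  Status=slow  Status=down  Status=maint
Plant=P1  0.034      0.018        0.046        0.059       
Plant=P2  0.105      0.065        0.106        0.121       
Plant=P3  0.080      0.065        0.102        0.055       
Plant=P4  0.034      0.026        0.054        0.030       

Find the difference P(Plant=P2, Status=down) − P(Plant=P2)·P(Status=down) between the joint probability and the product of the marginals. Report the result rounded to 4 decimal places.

P(Plant=P2) = 0.105 + 0.065 + 0.106 + 0.121 = 0.397.
P(Status=down) = 0.046 + 0.106 + 0.102 + 0.054 = 0.308.
P(Plant=P2, Status=down) − P(Plant=P2)P(Status=down) = 0.106 − 0.397×0.308 = -0.0163.

-0.0163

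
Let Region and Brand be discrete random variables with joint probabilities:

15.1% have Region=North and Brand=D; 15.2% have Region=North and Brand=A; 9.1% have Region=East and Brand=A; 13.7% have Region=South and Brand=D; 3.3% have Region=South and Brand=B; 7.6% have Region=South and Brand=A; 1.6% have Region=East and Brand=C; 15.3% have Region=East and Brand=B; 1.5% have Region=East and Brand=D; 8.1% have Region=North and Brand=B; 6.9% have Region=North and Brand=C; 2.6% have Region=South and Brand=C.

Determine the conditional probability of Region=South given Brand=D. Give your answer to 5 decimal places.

0.45215

P(Brand=D) = 0.151 + 0.137 + 0.015 = 0.303.
P(Region=South | Brand=D) = 0.137/0.303 = 0.45215.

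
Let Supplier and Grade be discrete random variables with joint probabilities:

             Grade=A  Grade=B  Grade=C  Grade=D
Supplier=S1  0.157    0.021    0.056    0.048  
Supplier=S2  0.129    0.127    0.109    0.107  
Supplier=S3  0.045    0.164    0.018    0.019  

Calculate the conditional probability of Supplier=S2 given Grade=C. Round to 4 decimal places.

P(Grade=C) = 0.056 + 0.109 + 0.018 = 0.183.
P(Supplier=S2 | Grade=C) = 0.109/0.183 = 0.5956.

0.5956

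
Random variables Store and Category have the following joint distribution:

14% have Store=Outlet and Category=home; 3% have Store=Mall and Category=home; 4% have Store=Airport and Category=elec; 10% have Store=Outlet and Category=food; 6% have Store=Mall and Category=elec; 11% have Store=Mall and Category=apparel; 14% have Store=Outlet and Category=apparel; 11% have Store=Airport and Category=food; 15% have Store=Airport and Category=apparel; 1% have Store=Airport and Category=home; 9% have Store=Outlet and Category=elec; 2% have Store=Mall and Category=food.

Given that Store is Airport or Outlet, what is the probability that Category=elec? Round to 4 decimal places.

P(Store=Airport) = 0.11 + 0.15 + 0.04 + 0.01 = 0.31.
P(Store=Outlet) = 0.10 + 0.14 + 0.09 + 0.14 = 0.47.
P(Store ∈ {Airport, Outlet}) = 0.31 + 0.47 = 0.78; P(Category=elec, Store ∈ {Airport, Outlet}) = 0.04 + 0.09 = 0.13.
P(Category=elec | Store ∈ {Airport, Outlet}) = 0.13/0.78 = 0.1667.

0.1667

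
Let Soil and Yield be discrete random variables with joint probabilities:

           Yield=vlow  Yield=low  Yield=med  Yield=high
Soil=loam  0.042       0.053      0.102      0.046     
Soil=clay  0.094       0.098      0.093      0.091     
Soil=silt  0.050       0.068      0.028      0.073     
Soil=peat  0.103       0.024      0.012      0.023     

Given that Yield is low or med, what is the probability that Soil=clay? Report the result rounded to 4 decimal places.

P(Yield=low) = 0.053 + 0.098 + 0.068 + 0.024 = 0.243.
P(Yield=med) = 0.102 + 0.093 + 0.028 + 0.012 = 0.235.
P(Yield ∈ {low, med}) = 0.243 + 0.235 = 0.478; P(Soil=clay, Yield ∈ {low, med}) = 0.098 + 0.093 = 0.191.
P(Soil=clay | Yield ∈ {low, med}) = 0.191/0.478 = 0.3996.

0.3996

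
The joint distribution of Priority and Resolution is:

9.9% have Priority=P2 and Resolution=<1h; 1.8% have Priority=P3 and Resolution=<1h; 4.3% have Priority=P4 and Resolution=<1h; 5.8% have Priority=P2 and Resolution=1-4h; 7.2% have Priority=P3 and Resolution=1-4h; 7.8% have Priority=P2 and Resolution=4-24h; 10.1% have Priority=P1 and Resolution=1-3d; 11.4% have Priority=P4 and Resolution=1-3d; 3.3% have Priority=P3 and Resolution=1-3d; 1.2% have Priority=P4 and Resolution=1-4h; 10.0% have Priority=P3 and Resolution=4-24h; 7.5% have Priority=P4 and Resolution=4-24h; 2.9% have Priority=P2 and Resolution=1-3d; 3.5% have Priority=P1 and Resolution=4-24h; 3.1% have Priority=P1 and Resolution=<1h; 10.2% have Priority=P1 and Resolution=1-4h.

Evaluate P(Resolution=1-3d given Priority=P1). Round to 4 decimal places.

0.3755

P(Priority=P1) = 0.031 + 0.102 + 0.035 + 0.101 = 0.269.
P(Resolution=1-3d | Priority=P1) = 0.101/0.269 = 0.3755.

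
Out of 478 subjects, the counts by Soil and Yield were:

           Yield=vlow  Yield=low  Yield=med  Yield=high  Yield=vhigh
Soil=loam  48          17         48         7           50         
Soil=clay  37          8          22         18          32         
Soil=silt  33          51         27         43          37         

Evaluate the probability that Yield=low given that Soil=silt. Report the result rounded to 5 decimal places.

0.26702

Total with Soil=silt: 33 + 51 + 27 + 43 + 37 = 191.
P(Yield=low | Soil=silt) = 51/191 = 0.26702.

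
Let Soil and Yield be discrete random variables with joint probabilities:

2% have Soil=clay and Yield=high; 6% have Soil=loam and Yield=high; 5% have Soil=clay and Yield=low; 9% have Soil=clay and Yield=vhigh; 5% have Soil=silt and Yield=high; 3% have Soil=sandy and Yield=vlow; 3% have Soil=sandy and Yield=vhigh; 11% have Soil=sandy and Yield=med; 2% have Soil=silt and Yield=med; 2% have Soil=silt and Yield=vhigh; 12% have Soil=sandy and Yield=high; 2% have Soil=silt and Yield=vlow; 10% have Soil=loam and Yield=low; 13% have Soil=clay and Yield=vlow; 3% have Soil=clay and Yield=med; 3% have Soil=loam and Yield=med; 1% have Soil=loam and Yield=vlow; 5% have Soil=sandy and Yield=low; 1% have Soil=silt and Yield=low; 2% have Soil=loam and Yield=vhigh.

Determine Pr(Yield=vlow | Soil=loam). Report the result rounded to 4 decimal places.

P(Soil=loam) = 0.01 + 0.10 + 0.03 + 0.06 + 0.02 = 0.22.
P(Yield=vlow | Soil=loam) = 0.01/0.22 = 0.0455.

0.0455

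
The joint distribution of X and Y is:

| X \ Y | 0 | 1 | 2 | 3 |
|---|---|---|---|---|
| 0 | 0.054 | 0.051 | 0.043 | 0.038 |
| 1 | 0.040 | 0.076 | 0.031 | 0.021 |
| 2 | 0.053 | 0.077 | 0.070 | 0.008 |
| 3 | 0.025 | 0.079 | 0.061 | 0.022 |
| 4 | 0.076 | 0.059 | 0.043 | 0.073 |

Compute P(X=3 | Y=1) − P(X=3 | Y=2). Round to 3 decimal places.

P(Y=1) = 0.051 + 0.076 + 0.077 + 0.079 + 0.059 = 0.342; P(X=3 | Y=1) = 0.079/0.342 = 0.2310.
P(Y=2) = 0.043 + 0.031 + 0.070 + 0.061 + 0.043 = 0.248; P(X=3 | Y=2) = 0.061/0.248 = 0.2460.
Difference = -0.015.

-0.015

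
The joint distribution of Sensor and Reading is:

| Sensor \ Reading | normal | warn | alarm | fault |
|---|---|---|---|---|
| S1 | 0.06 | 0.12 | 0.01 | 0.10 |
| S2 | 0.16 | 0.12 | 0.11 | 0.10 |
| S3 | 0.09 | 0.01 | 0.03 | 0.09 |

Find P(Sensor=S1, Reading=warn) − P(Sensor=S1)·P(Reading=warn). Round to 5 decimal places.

P(Sensor=S1) = 0.06 + 0.12 + 0.01 + 0.10 = 0.29.
P(Reading=warn) = 0.12 + 0.12 + 0.01 = 0.25.
P(Sensor=S1, Reading=warn) − P(Sensor=S1)P(Reading=warn) = 0.12 − 0.29×0.25 = 0.04750.

0.04750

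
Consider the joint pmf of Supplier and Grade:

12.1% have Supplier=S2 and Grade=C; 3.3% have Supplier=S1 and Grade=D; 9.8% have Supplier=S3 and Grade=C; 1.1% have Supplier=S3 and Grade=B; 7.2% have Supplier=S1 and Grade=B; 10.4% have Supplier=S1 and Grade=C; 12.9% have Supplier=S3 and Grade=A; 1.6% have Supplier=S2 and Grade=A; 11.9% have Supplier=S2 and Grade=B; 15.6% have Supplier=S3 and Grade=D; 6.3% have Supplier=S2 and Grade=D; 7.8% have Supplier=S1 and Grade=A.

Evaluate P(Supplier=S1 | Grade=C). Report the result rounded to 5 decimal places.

P(Grade=C) = 0.104 + 0.121 + 0.098 = 0.323.
P(Supplier=S1 | Grade=C) = 0.104/0.323 = 0.32198.

0.32198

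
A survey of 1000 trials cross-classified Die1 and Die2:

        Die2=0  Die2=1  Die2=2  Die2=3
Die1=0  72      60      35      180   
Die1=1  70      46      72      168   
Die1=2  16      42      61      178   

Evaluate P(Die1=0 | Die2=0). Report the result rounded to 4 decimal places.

Total with Die2=0: 72 + 70 + 16 = 158.
P(Die1=0 | Die2=0) = 72/158 = 0.4557.

0.4557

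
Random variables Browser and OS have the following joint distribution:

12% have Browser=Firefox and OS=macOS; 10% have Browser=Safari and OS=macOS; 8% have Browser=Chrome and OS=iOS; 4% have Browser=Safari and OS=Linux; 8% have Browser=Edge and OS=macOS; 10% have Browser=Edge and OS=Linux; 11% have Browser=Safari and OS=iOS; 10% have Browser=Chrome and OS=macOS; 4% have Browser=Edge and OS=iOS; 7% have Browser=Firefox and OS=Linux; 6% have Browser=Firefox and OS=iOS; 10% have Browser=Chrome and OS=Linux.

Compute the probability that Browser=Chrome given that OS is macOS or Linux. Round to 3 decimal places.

P(OS=macOS) = 0.10 + 0.12 + 0.10 + 0.08 = 0.40.
P(OS=Linux) = 0.10 + 0.07 + 0.04 + 0.10 = 0.31.
P(OS ∈ {macOS, Linux}) = 0.40 + 0.31 = 0.71; P(Browser=Chrome, OS ∈ {macOS, Linux}) = 0.10 + 0.10 = 0.20.
P(Browser=Chrome | OS ∈ {macOS, Linux}) = 0.20/0.71 = 0.282.

0.282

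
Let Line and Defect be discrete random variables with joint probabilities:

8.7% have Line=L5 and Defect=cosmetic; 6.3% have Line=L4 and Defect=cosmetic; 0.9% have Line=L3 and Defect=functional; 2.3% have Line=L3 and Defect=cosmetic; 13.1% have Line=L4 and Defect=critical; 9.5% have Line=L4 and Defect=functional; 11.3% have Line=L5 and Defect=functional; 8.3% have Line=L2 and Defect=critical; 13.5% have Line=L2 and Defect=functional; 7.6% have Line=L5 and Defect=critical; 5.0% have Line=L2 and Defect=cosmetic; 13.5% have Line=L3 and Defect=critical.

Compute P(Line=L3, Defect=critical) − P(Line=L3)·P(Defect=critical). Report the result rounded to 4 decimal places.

0.0640

P(Line=L3) = 0.023 + 0.009 + 0.135 = 0.167.
P(Defect=critical) = 0.083 + 0.135 + 0.131 + 0.076 = 0.425.
P(Line=L3, Defect=critical) − P(Line=L3)P(Defect=critical) = 0.135 − 0.167×0.425 = 0.0640.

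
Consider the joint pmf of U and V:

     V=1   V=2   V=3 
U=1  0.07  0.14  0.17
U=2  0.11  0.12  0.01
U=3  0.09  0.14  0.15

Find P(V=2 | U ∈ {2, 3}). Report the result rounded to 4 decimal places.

0.4194

P(U=2) = 0.11 + 0.12 + 0.01 = 0.24.
P(U=3) = 0.09 + 0.14 + 0.15 = 0.38.
P(U ∈ {2, 3}) = 0.24 + 0.38 = 0.62; P(V=2, U ∈ {2, 3}) = 0.12 + 0.14 = 0.26.
P(V=2 | U ∈ {2, 3}) = 0.26/0.62 = 0.4194.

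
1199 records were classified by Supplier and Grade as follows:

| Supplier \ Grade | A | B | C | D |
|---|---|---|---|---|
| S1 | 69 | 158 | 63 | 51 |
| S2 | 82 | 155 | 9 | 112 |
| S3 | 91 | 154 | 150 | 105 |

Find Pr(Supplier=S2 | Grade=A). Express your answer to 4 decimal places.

0.3388

Total with Grade=A: 69 + 82 + 91 = 242.
P(Supplier=S2 | Grade=A) = 82/242 = 0.3388.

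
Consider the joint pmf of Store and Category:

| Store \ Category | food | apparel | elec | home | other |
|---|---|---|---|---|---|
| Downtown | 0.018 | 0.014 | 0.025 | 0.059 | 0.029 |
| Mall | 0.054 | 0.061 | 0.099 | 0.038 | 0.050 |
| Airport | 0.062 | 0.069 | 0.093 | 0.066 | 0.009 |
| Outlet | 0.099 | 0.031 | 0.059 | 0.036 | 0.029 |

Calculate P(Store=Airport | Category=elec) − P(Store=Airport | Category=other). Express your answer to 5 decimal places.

P(Category=elec) = 0.025 + 0.099 + 0.093 + 0.059 = 0.276; P(Store=Airport | Category=elec) = 0.093/0.276 = 0.336957.
P(Category=other) = 0.029 + 0.050 + 0.009 + 0.029 = 0.117; P(Store=Airport | Category=other) = 0.009/0.117 = 0.076923.
Difference = 0.26003.

0.26003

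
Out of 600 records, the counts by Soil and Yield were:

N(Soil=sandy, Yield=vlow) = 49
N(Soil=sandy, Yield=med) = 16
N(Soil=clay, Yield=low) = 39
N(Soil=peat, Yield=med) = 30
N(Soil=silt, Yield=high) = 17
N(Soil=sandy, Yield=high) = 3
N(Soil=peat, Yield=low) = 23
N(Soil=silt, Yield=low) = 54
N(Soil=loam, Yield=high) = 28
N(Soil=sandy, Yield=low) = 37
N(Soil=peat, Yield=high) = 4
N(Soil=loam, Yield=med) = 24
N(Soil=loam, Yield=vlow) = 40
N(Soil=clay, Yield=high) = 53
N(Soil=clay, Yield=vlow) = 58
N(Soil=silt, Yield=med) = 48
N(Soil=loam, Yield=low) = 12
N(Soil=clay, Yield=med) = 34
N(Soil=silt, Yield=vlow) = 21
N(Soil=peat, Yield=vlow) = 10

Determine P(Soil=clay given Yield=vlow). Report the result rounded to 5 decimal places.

Total with Yield=vlow: 49 + 40 + 58 + 21 + 10 = 178.
P(Soil=clay | Yield=vlow) = 58/178 = 0.32584.

0.32584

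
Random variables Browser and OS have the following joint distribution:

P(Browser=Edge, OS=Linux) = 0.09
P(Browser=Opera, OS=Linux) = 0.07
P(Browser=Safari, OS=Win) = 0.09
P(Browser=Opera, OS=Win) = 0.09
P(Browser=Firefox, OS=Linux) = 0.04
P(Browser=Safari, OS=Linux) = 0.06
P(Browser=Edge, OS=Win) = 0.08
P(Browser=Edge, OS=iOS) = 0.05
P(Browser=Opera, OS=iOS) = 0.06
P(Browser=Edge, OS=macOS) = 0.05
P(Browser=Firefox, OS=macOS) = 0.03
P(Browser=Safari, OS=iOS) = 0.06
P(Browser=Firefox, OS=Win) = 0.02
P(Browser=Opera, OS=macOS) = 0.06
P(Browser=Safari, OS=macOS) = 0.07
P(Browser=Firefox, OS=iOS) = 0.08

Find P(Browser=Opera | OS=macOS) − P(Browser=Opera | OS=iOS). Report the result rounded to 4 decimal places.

P(OS=macOS) = 0.03 + 0.07 + 0.05 + 0.06 = 0.21; P(Browser=Opera | OS=macOS) = 0.06/0.21 = 0.28571.
P(OS=iOS) = 0.08 + 0.06 + 0.05 + 0.06 = 0.25; P(Browser=Opera | OS=iOS) = 0.06/0.25 = 0.24000.
Difference = 0.0457.

0.0457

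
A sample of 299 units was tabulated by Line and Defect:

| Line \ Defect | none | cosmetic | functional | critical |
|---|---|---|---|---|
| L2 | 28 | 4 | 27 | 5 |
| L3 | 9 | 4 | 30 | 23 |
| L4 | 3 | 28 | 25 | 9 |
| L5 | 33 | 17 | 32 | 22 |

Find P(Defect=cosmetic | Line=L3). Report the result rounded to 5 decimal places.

Total with Line=L3: 9 + 4 + 30 + 23 = 66.
P(Defect=cosmetic | Line=L3) = 4/66 = 0.06061.

0.06061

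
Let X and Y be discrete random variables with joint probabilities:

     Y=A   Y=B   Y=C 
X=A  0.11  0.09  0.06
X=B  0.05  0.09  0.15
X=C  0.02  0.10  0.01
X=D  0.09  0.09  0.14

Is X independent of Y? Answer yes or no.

no

P(X=C) = 0.13 and P(Y=B) = 0.37, so their product is 0.0481, but P(X=C, Y=B) = 0.10. Since these differ, X and Y are not independent.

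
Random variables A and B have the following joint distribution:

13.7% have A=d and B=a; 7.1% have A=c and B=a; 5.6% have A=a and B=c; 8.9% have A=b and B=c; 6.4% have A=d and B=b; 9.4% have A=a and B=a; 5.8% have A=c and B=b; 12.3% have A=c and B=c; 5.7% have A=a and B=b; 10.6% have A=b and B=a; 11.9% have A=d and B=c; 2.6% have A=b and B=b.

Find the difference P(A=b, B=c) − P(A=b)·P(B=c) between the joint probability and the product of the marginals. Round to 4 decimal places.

P(A=b) = 0.106 + 0.026 + 0.089 = 0.221.
P(B=c) = 0.056 + 0.089 + 0.123 + 0.119 = 0.387.
P(A=b, B=c) − P(A=b)P(B=c) = 0.089 − 0.221×0.387 = 0.0035.

0.0035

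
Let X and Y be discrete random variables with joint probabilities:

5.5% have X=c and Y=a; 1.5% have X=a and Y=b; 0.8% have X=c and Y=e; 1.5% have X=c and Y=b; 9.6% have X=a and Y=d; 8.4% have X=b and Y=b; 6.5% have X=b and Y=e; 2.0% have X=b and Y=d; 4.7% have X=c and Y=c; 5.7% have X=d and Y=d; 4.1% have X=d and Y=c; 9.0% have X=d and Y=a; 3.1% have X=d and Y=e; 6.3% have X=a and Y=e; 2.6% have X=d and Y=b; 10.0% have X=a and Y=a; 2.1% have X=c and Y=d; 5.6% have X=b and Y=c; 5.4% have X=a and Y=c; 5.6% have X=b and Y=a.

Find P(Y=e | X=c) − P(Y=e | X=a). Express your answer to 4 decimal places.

-0.1373

P(X=c) = 0.055 + 0.015 + 0.047 + 0.021 + 0.008 = 0.146; P(Y=e | X=c) = 0.008/0.146 = 0.05479.
P(X=a) = 0.100 + 0.015 + 0.054 + 0.096 + 0.063 = 0.328; P(Y=e | X=a) = 0.063/0.328 = 0.19207.
Difference = -0.1373.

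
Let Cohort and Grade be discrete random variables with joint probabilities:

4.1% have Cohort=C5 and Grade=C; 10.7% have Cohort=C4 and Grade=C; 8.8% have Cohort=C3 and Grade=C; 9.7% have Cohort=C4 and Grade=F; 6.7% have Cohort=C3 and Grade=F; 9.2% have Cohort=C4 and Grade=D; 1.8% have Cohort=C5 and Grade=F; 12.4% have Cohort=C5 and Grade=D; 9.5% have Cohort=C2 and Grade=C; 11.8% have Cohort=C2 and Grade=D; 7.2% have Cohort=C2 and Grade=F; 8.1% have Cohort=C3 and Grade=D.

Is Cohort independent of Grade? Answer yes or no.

P(Cohort=C5) = 0.183 and P(Grade=D) = 0.415, so their product is 0.07595, but P(Cohort=C5, Grade=D) = 0.124. Since these differ, Cohort and Grade are not independent.

no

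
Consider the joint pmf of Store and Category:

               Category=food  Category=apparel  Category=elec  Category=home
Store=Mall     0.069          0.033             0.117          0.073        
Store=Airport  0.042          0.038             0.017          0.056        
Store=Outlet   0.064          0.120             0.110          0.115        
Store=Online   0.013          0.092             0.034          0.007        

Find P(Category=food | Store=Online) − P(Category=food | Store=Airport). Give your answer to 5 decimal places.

P(Store=Online) = 0.013 + 0.092 + 0.034 + 0.007 = 0.146; P(Category=food | Store=Online) = 0.013/0.146 = 0.089041.
P(Store=Airport) = 0.042 + 0.038 + 0.017 + 0.056 = 0.153; P(Category=food | Store=Airport) = 0.042/0.153 = 0.274510.
Difference = -0.18547.

-0.18547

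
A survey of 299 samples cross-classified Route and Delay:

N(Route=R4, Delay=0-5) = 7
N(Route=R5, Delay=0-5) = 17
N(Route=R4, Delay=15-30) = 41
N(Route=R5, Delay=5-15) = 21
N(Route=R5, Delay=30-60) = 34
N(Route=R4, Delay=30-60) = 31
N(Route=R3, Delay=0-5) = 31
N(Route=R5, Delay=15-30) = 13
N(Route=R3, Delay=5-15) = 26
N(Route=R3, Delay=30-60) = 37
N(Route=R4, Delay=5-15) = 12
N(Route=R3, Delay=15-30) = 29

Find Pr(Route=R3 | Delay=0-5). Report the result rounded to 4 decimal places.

0.5636

Total with Delay=0-5: 31 + 7 + 17 = 55.
P(Route=R3 | Delay=0-5) = 31/55 = 0.5636.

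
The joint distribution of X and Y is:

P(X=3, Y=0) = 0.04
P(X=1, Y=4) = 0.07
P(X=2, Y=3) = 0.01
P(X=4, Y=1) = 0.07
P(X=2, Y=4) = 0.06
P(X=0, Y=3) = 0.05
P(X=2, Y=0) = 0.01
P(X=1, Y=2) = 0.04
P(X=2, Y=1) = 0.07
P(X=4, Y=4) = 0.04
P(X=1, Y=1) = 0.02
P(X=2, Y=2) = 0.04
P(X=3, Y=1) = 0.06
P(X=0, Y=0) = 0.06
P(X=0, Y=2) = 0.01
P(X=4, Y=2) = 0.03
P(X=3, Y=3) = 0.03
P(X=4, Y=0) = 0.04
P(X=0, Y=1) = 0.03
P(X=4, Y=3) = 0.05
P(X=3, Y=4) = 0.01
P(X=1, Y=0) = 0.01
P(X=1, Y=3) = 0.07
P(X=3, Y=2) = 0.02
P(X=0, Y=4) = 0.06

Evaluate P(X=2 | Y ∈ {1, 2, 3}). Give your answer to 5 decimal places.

P(Y=1) = 0.03 + 0.02 + 0.07 + 0.06 + 0.07 = 0.25.
P(Y=2) = 0.01 + 0.04 + 0.04 + 0.02 + 0.03 = 0.14.
P(Y=3) = 0.05 + 0.07 + 0.01 + 0.03 + 0.05 = 0.21.
P(Y ∈ {1, 2, 3}) = 0.25 + 0.14 + 0.21 = 0.60; P(X=2, Y ∈ {1, 2, 3}) = 0.07 + 0.04 + 0.01 = 0.12.
P(X=2 | Y ∈ {1, 2, 3}) = 0.12/0.60 = 0.20000.

0.20000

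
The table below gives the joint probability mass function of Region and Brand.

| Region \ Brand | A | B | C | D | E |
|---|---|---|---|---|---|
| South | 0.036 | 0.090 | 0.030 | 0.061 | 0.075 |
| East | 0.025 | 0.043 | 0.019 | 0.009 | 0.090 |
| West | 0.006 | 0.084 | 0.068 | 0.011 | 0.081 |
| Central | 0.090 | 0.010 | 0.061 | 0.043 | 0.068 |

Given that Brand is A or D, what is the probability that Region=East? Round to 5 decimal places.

0.12100

P(Brand=A) = 0.036 + 0.025 + 0.006 + 0.090 = 0.157.
P(Brand=D) = 0.061 + 0.009 + 0.011 + 0.043 = 0.124.
P(Brand ∈ {A, D}) = 0.157 + 0.124 = 0.281; P(Region=East, Brand ∈ {A, D}) = 0.025 + 0.009 = 0.034.
P(Region=East | Brand ∈ {A, D}) = 0.034/0.281 = 0.12100.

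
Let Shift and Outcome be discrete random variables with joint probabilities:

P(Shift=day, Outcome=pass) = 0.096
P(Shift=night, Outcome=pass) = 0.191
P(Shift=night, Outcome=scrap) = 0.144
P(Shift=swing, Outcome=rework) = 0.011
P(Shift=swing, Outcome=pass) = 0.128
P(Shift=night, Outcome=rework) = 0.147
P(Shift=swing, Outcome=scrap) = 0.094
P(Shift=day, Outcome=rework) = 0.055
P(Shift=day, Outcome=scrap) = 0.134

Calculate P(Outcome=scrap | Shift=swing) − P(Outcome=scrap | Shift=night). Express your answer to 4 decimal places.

0.1047

P(Shift=swing) = 0.128 + 0.011 + 0.094 = 0.233; P(Outcome=scrap | Shift=swing) = 0.094/0.233 = 0.40343.
P(Shift=night) = 0.191 + 0.147 + 0.144 = 0.482; P(Outcome=scrap | Shift=night) = 0.144/0.482 = 0.29876.
Difference = 0.1047.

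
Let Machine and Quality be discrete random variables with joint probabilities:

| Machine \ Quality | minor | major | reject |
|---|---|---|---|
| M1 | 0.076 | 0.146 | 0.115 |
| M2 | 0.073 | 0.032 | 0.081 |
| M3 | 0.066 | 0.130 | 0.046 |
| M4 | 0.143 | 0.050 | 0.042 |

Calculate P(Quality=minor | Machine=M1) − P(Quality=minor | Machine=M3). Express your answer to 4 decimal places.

-0.0472

P(Machine=M1) = 0.076 + 0.146 + 0.115 = 0.337; P(Quality=minor | Machine=M1) = 0.076/0.337 = 0.22552.
P(Machine=M3) = 0.066 + 0.130 + 0.046 = 0.242; P(Quality=minor | Machine=M3) = 0.066/0.242 = 0.27273.
Difference = -0.0472.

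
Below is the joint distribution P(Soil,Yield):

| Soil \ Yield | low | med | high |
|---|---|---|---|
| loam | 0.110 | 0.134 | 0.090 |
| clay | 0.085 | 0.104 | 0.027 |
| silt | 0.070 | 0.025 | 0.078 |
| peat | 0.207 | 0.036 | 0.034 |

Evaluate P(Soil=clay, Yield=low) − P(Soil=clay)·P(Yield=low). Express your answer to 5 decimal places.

-0.01695

P(Soil=clay) = 0.085 + 0.104 + 0.027 = 0.216.
P(Yield=low) = 0.110 + 0.085 + 0.070 + 0.207 = 0.472.
P(Soil=clay, Yield=low) − P(Soil=clay)P(Yield=low) = 0.085 − 0.216×0.472 = -0.01695.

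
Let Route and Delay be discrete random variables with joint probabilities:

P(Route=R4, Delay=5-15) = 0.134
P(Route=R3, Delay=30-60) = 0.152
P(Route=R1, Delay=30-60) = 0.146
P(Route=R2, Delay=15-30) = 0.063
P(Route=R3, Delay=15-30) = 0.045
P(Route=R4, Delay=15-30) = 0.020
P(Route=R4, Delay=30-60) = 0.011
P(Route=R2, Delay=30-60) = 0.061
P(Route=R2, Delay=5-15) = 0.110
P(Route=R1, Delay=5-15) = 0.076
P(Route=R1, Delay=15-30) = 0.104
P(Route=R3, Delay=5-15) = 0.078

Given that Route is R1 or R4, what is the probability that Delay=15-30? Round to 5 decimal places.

0.25255

P(Route=R1) = 0.076 + 0.104 + 0.146 = 0.326.
P(Route=R4) = 0.134 + 0.020 + 0.011 = 0.165.
P(Route ∈ {R1, R4}) = 0.326 + 0.165 = 0.491; P(Delay=15-30, Route ∈ {R1, R4}) = 0.104 + 0.020 = 0.124.
P(Delay=15-30 | Route ∈ {R1, R4}) = 0.124/0.491 = 0.25255.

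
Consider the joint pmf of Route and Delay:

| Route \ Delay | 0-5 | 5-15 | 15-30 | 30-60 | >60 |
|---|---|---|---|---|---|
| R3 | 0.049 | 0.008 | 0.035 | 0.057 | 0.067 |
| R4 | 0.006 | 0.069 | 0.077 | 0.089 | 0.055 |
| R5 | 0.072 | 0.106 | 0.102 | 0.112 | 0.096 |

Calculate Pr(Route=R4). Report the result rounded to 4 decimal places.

0.2960

P(Route=R4) = 0.006 + 0.069 + 0.077 + 0.089 + 0.055 = 0.296.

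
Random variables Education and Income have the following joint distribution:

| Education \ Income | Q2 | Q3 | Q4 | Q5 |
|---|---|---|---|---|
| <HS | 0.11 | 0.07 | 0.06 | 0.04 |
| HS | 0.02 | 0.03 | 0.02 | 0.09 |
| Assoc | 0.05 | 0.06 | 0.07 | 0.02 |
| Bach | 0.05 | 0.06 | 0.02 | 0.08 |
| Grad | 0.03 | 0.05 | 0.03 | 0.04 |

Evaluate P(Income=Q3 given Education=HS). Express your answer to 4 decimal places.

0.1875

P(Education=HS) = 0.02 + 0.03 + 0.02 + 0.09 = 0.16.
P(Income=Q3 | Education=HS) = 0.03/0.16 = 0.1875.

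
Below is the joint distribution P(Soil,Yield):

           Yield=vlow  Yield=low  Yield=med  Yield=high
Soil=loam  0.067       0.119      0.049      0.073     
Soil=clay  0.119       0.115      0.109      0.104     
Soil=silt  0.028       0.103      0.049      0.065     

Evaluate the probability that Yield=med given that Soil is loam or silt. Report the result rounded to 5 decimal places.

P(Soil=loam) = 0.067 + 0.119 + 0.049 + 0.073 = 0.308.
P(Soil=silt) = 0.028 + 0.103 + 0.049 + 0.065 = 0.245.
P(Soil ∈ {loam, silt}) = 0.308 + 0.245 = 0.553; P(Yield=med, Soil ∈ {loam, silt}) = 0.049 + 0.049 = 0.098.
P(Yield=med | Soil ∈ {loam, silt}) = 0.098/0.553 = 0.17722.

0.17722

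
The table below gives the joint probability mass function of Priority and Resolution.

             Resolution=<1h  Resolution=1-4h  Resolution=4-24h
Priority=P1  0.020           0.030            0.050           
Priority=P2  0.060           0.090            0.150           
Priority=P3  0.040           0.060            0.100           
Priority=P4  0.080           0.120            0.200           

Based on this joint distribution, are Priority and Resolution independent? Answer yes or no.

yes

Every cell satisfies P(Priority,Resolution) = P(Priority)·P(Resolution). For instance P(Priority=P1) = 0.100, P(Resolution=1-4h) = 0.300, and 0.100×0.300 = 0.030 matches the joint entry. So Priority and Resolution are independent.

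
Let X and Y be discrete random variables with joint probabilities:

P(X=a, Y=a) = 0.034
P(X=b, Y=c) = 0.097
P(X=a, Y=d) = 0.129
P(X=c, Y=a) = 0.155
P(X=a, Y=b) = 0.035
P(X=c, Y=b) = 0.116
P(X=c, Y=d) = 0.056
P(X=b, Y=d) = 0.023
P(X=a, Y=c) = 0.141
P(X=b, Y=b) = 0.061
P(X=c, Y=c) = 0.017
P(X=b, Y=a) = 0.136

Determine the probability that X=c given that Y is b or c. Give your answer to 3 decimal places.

P(Y=b) = 0.035 + 0.061 + 0.116 = 0.212.
P(Y=c) = 0.141 + 0.097 + 0.017 = 0.255.
P(Y ∈ {b, c}) = 0.212 + 0.255 = 0.467; P(X=c, Y ∈ {b, c}) = 0.116 + 0.017 = 0.133.
P(X=c | Y ∈ {b, c}) = 0.133/0.467 = 0.285.

0.285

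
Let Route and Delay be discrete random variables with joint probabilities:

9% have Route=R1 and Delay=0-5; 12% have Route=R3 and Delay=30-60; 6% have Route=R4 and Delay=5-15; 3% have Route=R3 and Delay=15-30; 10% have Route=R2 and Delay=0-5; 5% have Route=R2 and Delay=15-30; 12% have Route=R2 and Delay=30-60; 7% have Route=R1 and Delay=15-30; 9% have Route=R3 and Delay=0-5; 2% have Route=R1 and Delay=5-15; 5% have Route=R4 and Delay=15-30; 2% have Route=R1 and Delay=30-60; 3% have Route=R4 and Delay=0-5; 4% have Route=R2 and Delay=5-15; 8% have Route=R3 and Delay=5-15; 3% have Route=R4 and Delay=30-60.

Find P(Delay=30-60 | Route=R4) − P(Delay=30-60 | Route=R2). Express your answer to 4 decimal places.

P(Route=R4) = 0.03 + 0.06 + 0.05 + 0.03 = 0.17; P(Delay=30-60 | Route=R4) = 0.03/0.17 = 0.17647.
P(Route=R2) = 0.10 + 0.04 + 0.05 + 0.12 = 0.31; P(Delay=30-60 | Route=R2) = 0.12/0.31 = 0.38710.
Difference = -0.2106.

-0.2106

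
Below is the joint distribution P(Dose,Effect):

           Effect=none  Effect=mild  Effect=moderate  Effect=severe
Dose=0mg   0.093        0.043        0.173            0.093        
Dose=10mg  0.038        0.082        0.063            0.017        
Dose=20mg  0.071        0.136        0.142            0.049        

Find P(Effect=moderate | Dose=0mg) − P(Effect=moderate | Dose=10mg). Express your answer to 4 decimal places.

0.1153

P(Dose=0mg) = 0.093 + 0.043 + 0.173 + 0.093 = 0.402; P(Effect=moderate | Dose=0mg) = 0.173/0.402 = 0.43035.
P(Dose=10mg) = 0.038 + 0.082 + 0.063 + 0.017 = 0.200; P(Effect=moderate | Dose=10mg) = 0.063/0.200 = 0.31500.
Difference = 0.1153.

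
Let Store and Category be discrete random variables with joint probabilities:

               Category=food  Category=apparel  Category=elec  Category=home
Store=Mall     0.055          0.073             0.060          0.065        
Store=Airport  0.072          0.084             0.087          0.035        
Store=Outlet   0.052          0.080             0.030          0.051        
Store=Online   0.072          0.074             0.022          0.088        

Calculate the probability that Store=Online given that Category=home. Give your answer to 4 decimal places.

0.3682

P(Category=home) = 0.065 + 0.035 + 0.051 + 0.088 = 0.239.
P(Store=Online | Category=home) = 0.088/0.239 = 0.3682.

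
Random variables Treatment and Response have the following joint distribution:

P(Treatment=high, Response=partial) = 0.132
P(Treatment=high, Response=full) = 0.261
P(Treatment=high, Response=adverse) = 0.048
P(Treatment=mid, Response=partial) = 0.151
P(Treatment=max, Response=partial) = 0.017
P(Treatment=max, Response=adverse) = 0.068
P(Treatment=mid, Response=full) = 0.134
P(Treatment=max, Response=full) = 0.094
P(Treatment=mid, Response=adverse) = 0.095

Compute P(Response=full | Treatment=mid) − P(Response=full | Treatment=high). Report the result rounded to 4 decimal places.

P(Treatment=mid) = 0.151 + 0.134 + 0.095 = 0.380; P(Response=full | Treatment=mid) = 0.134/0.380 = 0.35263.
P(Treatment=high) = 0.132 + 0.261 + 0.048 = 0.441; P(Response=full | Treatment=high) = 0.261/0.441 = 0.59184.
Difference = -0.2392.

-0.2392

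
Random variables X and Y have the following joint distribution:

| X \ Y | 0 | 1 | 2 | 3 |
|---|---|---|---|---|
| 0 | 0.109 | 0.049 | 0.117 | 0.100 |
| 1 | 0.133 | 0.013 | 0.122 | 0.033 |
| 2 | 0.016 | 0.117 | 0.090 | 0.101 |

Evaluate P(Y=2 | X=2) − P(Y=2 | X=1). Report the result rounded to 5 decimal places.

P(X=2) = 0.016 + 0.117 + 0.090 + 0.101 = 0.324; P(Y=2 | X=2) = 0.090/0.324 = 0.277778.
P(X=1) = 0.133 + 0.013 + 0.122 + 0.033 = 0.301; P(Y=2 | X=1) = 0.122/0.301 = 0.405316.
Difference = -0.12754.

-0.12754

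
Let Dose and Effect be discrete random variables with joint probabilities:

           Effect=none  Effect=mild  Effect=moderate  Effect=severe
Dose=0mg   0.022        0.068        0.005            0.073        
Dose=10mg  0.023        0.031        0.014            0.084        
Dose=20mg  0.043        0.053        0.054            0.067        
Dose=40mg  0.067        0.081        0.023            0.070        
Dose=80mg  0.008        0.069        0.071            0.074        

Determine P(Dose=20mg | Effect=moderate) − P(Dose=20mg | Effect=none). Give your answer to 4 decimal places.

P(Effect=moderate) = 0.005 + 0.014 + 0.054 + 0.023 + 0.071 = 0.167; P(Dose=20mg | Effect=moderate) = 0.054/0.167 = 0.32335.
P(Effect=none) = 0.022 + 0.023 + 0.043 + 0.067 + 0.008 = 0.163; P(Dose=20mg | Effect=none) = 0.043/0.163 = 0.26380.
Difference = 0.0595.

0.0595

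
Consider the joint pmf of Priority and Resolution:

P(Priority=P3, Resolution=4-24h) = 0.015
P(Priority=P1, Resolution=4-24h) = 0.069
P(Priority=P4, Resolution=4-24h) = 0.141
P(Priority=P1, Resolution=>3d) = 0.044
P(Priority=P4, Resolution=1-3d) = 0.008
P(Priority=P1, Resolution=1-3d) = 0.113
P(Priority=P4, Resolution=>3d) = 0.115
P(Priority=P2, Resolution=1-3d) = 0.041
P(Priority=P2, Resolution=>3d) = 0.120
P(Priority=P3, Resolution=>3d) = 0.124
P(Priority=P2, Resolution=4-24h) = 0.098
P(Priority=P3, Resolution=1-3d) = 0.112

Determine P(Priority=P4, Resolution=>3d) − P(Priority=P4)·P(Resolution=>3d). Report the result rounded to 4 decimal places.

0.0086

P(Priority=P4) = 0.141 + 0.008 + 0.115 = 0.264.
P(Resolution=>3d) = 0.044 + 0.120 + 0.124 + 0.115 = 0.403.
P(Priority=P4, Resolution=>3d) − P(Priority=P4)P(Resolution=>3d) = 0.115 − 0.264×0.403 = 0.0086.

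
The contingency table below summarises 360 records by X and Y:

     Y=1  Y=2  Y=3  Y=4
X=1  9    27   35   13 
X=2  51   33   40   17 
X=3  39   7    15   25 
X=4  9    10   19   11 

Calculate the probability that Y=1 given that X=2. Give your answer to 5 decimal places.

0.36170

Total with X=2: 51 + 33 + 40 + 17 = 141.
P(Y=1 | X=2) = 51/141 = 0.36170.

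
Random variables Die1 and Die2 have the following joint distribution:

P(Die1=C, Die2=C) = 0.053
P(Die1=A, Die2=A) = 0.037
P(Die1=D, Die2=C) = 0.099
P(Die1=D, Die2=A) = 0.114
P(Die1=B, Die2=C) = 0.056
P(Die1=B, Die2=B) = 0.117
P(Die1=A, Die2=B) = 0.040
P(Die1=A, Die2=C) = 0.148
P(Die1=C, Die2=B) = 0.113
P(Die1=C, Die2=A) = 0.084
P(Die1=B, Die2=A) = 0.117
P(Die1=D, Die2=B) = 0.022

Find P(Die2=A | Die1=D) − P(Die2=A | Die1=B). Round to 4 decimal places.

P(Die1=D) = 0.114 + 0.022 + 0.099 = 0.235; P(Die2=A | Die1=D) = 0.114/0.235 = 0.48511.
P(Die1=B) = 0.117 + 0.117 + 0.056 = 0.290; P(Die2=A | Die1=B) = 0.117/0.290 = 0.40345.
Difference = 0.0817.

0.0817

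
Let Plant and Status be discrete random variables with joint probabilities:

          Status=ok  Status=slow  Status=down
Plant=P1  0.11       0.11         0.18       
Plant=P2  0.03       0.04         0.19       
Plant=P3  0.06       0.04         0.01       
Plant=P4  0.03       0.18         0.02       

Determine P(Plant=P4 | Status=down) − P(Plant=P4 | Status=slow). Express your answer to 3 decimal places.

-0.436

P(Status=down) = 0.18 + 0.19 + 0.01 + 0.02 = 0.40; P(Plant=P4 | Status=down) = 0.02/0.40 = 0.0500.
P(Status=slow) = 0.11 + 0.04 + 0.04 + 0.18 = 0.37; P(Plant=P4 | Status=slow) = 0.18/0.37 = 0.4865.
Difference = -0.436.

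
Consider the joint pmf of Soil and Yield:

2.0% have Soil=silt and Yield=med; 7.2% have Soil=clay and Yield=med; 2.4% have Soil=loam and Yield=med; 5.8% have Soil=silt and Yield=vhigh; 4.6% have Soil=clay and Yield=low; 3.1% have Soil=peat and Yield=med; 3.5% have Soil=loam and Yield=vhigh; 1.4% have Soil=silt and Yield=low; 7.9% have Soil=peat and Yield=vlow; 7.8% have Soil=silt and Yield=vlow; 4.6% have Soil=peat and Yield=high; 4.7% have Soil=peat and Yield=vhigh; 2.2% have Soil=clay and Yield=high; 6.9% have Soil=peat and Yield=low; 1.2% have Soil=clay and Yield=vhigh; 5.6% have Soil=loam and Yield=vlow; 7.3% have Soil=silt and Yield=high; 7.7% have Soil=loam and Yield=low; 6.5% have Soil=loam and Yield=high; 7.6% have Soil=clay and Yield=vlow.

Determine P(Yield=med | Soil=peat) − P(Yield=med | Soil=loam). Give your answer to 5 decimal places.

P(Soil=peat) = 0.079 + 0.069 + 0.031 + 0.046 + 0.047 = 0.272; P(Yield=med | Soil=peat) = 0.031/0.272 = 0.113971.
P(Soil=loam) = 0.056 + 0.077 + 0.024 + 0.065 + 0.035 = 0.257; P(Yield=med | Soil=loam) = 0.024/0.257 = 0.093385.
Difference = 0.02059.

0.02059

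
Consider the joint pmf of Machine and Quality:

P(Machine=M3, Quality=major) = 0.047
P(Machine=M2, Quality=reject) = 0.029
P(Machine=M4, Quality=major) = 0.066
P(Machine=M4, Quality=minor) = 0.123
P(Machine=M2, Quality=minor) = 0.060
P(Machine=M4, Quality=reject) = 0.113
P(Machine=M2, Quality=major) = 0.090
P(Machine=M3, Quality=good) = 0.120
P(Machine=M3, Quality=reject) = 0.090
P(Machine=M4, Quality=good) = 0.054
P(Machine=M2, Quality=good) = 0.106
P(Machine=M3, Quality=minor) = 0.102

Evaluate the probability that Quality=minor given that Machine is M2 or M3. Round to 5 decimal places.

0.25155

P(Machine=M2) = 0.106 + 0.060 + 0.090 + 0.029 = 0.285.
P(Machine=M3) = 0.120 + 0.102 + 0.047 + 0.090 = 0.359.
P(Machine ∈ {M2, M3}) = 0.285 + 0.359 = 0.644; P(Quality=minor, Machine ∈ {M2, M3}) = 0.060 + 0.102 = 0.162.
P(Quality=minor | Machine ∈ {M2, M3}) = 0.162/0.644 = 0.25155.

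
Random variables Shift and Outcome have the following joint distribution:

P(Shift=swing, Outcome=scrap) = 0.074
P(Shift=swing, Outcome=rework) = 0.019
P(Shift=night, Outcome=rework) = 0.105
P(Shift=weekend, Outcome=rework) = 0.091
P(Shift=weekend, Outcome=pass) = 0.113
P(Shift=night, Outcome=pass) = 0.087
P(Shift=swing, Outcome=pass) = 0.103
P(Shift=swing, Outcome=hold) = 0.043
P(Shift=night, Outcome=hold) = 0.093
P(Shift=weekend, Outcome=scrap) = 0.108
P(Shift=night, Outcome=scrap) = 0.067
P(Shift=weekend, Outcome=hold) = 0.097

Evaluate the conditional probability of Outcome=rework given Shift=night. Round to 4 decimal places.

P(Shift=night) = 0.087 + 0.105 + 0.067 + 0.093 = 0.352.
P(Outcome=rework | Shift=night) = 0.105/0.352 = 0.2983.

0.2983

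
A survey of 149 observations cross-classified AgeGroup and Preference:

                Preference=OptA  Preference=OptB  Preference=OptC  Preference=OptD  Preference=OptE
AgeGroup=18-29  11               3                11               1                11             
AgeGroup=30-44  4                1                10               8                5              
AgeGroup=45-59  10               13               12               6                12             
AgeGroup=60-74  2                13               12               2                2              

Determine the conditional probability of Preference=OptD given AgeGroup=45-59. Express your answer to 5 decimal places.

0.11321

Total with AgeGroup=45-59: 10 + 13 + 12 + 6 + 12 = 53.
P(Preference=OptD | AgeGroup=45-59) = 6/53 = 0.11321.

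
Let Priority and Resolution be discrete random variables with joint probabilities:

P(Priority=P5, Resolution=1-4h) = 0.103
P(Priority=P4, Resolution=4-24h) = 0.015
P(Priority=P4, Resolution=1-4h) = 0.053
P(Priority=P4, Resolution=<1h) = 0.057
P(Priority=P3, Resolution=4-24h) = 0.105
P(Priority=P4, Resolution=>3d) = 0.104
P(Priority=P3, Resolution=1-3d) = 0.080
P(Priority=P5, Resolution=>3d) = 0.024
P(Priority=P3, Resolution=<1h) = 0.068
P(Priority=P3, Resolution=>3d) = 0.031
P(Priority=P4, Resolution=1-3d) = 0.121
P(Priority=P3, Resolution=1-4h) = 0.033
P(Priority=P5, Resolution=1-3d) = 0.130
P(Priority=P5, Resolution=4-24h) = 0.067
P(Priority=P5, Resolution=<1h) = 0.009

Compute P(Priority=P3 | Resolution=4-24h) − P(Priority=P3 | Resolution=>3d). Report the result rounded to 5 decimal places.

0.36653

P(Resolution=4-24h) = 0.105 + 0.015 + 0.067 = 0.187; P(Priority=P3 | Resolution=4-24h) = 0.105/0.187 = 0.561497.
P(Resolution=>3d) = 0.031 + 0.104 + 0.024 = 0.159; P(Priority=P3 | Resolution=>3d) = 0.031/0.159 = 0.194969.
Difference = 0.36653.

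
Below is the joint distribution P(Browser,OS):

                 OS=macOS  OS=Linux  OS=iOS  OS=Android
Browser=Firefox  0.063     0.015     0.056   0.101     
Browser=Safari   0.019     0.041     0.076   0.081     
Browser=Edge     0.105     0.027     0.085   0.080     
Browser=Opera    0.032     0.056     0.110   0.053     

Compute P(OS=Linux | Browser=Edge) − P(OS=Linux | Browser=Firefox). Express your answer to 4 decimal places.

0.0271

P(Browser=Edge) = 0.105 + 0.027 + 0.085 + 0.080 = 0.297; P(OS=Linux | Browser=Edge) = 0.027/0.297 = 0.09091.
P(Browser=Firefox) = 0.063 + 0.015 + 0.056 + 0.101 = 0.235; P(OS=Linux | Browser=Firefox) = 0.015/0.235 = 0.06383.
Difference = 0.0271.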